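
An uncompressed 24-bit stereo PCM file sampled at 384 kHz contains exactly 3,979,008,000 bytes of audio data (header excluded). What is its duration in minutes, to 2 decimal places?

28.78 minutes

Byte rate = 384,000 × 3 × 2 = 2,304,000 bytes/s.
Duration = 3,979,008,000 / 2,304,000 = 1,727 s.
1,727 s / 60 = 28.78 minutes.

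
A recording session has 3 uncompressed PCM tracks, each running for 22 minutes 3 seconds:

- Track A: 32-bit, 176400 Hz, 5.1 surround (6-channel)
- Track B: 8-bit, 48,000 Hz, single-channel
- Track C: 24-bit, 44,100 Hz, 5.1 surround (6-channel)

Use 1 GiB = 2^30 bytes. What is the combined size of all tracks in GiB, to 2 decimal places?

22 minutes 3 seconds = 1,323 s.
Track A: 176,400 × 1,323 × 4 × 6 = 5,601,052,800 bytes.
Track B: 48,000 × 1,323 × 1 × 1 = 63,504,000 bytes.
Track C: 44,100 × 1,323 × 3 × 6 = 1,050,197,400 bytes.
Total = 6,714,754,200 bytes = 6.25 GiB.

6.25 GiB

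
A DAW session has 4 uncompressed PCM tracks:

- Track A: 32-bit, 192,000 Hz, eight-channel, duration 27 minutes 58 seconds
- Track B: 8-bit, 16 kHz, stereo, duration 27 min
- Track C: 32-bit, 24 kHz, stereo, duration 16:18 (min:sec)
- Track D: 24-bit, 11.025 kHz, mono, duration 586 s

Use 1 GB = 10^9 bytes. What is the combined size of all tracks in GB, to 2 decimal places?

10.57 GB

Track A: 27 minutes 58 seconds = 1,678 s; 192,000 × 1,678 × 4 × 8 = 10,309,632,000 bytes.
Track B: 27 min = 1,620 s; 16,000 × 1,620 × 1 × 2 = 51,840,000 bytes.
Track C: 16:18 (min:sec) = 978 s; 24,000 × 978 × 4 × 2 = 187,776,000 bytes.
Track D: 11,025 × 586 × 3 × 1 = 19,381,950 bytes.
Total = 10,568,629,950 bytes = 10.57 GB.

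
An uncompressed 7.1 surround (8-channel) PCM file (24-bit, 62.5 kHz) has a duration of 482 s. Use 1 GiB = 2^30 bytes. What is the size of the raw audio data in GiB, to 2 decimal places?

Bytes = 62,500 samples/s × 482 s × 3 bytes/sample × 8 ch = 723,000,000 bytes.
723,000,000 / 1,073,741,824 = 0.67 GiB.

0.67 GiB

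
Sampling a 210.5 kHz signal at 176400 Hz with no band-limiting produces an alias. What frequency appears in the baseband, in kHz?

34.1 kHz

Nyquist = 176,400/2 = 88,200 Hz; 210,500 Hz exceeds it.
Alias = |210,500 − 1×176,400| = |210,500 − 176,400| = 34,100 Hz = 34.1 kHz.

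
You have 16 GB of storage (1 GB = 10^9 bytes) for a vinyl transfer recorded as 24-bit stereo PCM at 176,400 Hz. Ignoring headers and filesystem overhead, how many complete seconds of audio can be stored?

15,117 seconds

Uncompressed byte rate = 176,400 × 3 × 2 = 1,058,400 bytes/s.
Capacity = 16 × 1,000,000,000 = 16,000,000,000 bytes.
16,000,000,000 / 1,058,400 ≈ 15117.16 s → 15,117 seconds.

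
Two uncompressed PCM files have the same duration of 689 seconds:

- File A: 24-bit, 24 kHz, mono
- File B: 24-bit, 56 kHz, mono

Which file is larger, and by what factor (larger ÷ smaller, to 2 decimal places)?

File B, by a factor of 2.33

File A: 24,000 × 3 × 1 = 72,000 bytes/s.
File B: 56,000 × 3 × 1 = 168,000 bytes/s.
File B is larger; ratio = 115,752,000 / 49,608,000 = 2.33.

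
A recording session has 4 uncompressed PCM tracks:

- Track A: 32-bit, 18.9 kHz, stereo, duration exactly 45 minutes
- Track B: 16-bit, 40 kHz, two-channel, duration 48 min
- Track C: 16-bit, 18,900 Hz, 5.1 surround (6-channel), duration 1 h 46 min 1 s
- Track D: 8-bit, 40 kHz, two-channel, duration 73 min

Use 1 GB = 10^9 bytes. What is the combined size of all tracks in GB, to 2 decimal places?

Track A: exactly 45 minutes = 2,700 s; 18,900 × 2,700 × 4 × 2 = 408,240,000 bytes.
Track B: 48 min = 2,880 s; 40,000 × 2,880 × 2 × 2 = 460,800,000 bytes.
Track C: 1 h 46 min 1 s = 6,361 s; 18,900 × 6,361 × 2 × 6 = 1,442,674,800 bytes.
Track D: 73 min = 4,380 s; 40,000 × 4,380 × 1 × 2 = 350,400,000 bytes.
Total = 2,662,114,800 bytes = 2.66 GB.

2.66 GB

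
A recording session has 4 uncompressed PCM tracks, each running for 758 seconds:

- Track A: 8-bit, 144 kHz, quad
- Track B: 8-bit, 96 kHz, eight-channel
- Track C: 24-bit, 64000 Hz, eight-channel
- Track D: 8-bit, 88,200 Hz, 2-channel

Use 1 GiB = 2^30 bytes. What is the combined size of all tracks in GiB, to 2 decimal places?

Track A: 144,000 × 758 × 1 × 4 = 436,608,000 bytes.
Track B: 96,000 × 758 × 1 × 8 = 582,144,000 bytes.
Track C: 64,000 × 758 × 3 × 8 = 1,164,288,000 bytes.
Track D: 88,200 × 758 × 1 × 2 = 133,711,200 bytes.
Total = 2,316,751,200 bytes = 2.16 GiB.

2.16 GiB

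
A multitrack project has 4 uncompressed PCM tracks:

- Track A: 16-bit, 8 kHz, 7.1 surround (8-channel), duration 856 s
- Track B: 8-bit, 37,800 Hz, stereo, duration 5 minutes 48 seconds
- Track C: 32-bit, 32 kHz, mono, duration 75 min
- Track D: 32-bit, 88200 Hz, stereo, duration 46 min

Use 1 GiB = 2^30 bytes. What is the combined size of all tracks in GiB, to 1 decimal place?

Track A: 8,000 × 856 × 2 × 8 = 109,568,000 bytes.
Track B: 5 minutes 48 seconds = 348 s; 37,800 × 348 × 1 × 2 = 26,308,800 bytes.
Track C: 75 min = 4,500 s; 32,000 × 4,500 × 4 × 1 = 576,000,000 bytes.
Track D: 46 min = 2,760 s; 88,200 × 2,760 × 4 × 2 = 1,947,456,000 bytes.
Total = 2,659,332,800 bytes = 2.5 GiB.

2.5 GiB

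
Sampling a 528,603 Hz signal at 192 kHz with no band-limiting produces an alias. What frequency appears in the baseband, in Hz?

Nyquist = 192,000/2 = 96,000 Hz; 528,603 Hz exceeds it.
Alias = |528,603 − 3×192,000| = |528,603 − 576,000| = 47,397 Hz.

47,397 Hz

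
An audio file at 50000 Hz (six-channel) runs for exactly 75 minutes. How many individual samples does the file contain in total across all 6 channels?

exactly 75 minutes = 4,500 s.
50,000 × 4,500 s × 6 ch = 1,350,000,000 samples.

1,350,000,000 samples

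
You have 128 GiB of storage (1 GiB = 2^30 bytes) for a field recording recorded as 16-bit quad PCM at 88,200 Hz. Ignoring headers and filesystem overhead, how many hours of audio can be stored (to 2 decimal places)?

54.11 hours

Uncompressed byte rate = 88,200 × 2 × 4 = 705,600 bytes/s.
Capacity = 128 × 1,073,741,824 = 137,438,953,472 bytes.
137,438,953,472 / 705,600 ≈ 194783.1 s → 54.11 hours.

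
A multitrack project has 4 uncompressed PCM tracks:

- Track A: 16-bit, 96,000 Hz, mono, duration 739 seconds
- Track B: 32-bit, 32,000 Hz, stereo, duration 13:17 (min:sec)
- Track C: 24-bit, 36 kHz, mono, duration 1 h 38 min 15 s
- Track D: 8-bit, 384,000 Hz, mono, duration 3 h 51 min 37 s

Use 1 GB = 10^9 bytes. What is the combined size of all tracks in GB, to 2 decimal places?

6.32 GB

Track A: 96,000 × 739 × 2 × 1 = 141,888,000 bytes.
Track B: 13:17 (min:sec) = 797 s; 32,000 × 797 × 4 × 2 = 204,032,000 bytes.
Track C: 1 h 38 min 15 s = 5,895 s; 36,000 × 5,895 × 3 × 1 = 636,660,000 bytes.
Track D: 3 h 51 min 37 s = 13,897 s; 384,000 × 13,897 × 1 × 1 = 5,336,448,000 bytes.
Total = 6,319,028,000 bytes = 6.32 GB.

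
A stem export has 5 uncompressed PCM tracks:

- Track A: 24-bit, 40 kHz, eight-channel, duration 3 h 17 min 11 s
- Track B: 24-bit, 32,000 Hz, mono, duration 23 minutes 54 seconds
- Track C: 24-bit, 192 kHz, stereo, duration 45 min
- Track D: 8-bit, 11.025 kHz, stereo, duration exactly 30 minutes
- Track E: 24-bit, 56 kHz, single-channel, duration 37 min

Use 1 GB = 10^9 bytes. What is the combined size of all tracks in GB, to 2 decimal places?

15.02 GB

Track A: 3 h 17 min 11 s = 11,831 s; 40,000 × 11,831 × 3 × 8 = 11,357,760,000 bytes.
Track B: 23 minutes 54 seconds = 1,434 s; 32,000 × 1,434 × 3 × 1 = 137,664,000 bytes.
Track C: 45 min = 2,700 s; 192,000 × 2,700 × 3 × 2 = 3,110,400,000 bytes.
Track D: exactly 30 minutes = 1,800 s; 11,025 × 1,800 × 1 × 2 = 39,690,000 bytes.
Track E: 37 min = 2,220 s; 56,000 × 2,220 × 3 × 1 = 372,960,000 bytes.
Total = 15,018,474,000 bytes = 15.02 GB.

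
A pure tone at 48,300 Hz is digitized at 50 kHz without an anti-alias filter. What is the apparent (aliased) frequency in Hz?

1,700 Hz

Nyquist = 50,000/2 = 25,000 Hz; 48,300 Hz exceeds it.
Alias = |48,300 − 1×50,000| = |48,300 − 50,000| = 1,700 Hz.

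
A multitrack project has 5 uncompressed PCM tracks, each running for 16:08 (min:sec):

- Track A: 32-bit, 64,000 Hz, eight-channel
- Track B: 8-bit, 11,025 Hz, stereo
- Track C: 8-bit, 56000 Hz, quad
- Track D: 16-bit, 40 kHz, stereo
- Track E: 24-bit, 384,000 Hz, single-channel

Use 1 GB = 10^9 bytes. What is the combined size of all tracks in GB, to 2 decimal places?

3.49 GB

16:08 (min:sec) = 968 s.
Track A: 64,000 × 968 × 4 × 8 = 1,982,464,000 bytes.
Track B: 11,025 × 968 × 1 × 2 = 21,344,400 bytes.
Track C: 56,000 × 968 × 1 × 4 = 216,832,000 bytes.
Track D: 40,000 × 968 × 2 × 2 = 154,880,000 bytes.
Track E: 384,000 × 968 × 3 × 1 = 1,115,136,000 bytes.
Total = 3,490,656,400 bytes = 3.49 GB.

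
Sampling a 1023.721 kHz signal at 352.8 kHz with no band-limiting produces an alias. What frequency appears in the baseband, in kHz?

34.679 kHz

Nyquist = 352,800/2 = 176,400 Hz; 1,023,721 Hz exceeds it.
Alias = |1,023,721 − 3×352,800| = |1,023,721 − 1,058,400| = 34,679 Hz = 34.679 kHz.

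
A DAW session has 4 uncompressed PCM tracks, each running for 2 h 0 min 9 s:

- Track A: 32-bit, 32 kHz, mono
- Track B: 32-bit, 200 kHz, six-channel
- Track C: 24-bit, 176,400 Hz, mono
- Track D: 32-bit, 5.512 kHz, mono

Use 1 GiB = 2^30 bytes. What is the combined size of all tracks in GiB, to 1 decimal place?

2 h 0 min 9 s = 7,209 s.
Track A: 32,000 × 7,209 × 4 × 1 = 922,752,000 bytes.
Track B: 200,000 × 7,209 × 4 × 6 = 34,603,200,000 bytes.
Track C: 176,400 × 7,209 × 3 × 1 = 3,815,002,800 bytes.
Track D: 5,512 × 7,209 × 4 × 1 = 158,944,032 bytes.
Total = 39,499,898,832 bytes = 36.8 GiB.

36.8 GiB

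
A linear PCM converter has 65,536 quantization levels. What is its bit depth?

log2(65,536) = 16.

16 bits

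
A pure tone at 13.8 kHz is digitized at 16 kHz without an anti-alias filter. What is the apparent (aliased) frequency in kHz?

2.2 kHz

Nyquist = 16,000/2 = 8,000 Hz; 13,800 Hz exceeds it.
Alias = |13,800 − 1×16,000| = |13,800 − 16,000| = 2,200 Hz = 2.2 kHz.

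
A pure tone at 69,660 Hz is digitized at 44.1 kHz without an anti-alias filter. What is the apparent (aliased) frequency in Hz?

Nyquist = 44,100/2 = 22,050 Hz; 69,660 Hz exceeds it.
Alias = |69,660 − 2×44,100| = |69,660 − 88,200| = 18,540 Hz.

18,540 Hz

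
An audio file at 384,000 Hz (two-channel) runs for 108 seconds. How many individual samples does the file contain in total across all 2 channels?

82,944,000 samples

384,000 × 108 s × 2 ch = 82,944,000 samples.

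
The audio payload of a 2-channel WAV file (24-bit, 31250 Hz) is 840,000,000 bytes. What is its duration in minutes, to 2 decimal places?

74.67 minutes

Byte rate = 31,250 × 3 × 2 = 187,500 bytes/s.
Duration = 840,000,000 / 187,500 = 4,480 s.
4,480 s / 60 = 74.67 minutes.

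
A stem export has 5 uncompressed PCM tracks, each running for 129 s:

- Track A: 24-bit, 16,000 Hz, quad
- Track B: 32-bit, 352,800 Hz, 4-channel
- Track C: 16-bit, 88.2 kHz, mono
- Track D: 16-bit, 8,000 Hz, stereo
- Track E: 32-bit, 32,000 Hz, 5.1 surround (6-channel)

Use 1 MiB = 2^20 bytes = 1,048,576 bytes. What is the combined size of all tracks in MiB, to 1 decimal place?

Track A: 16,000 × 129 × 3 × 4 = 24,768,000 bytes.
Track B: 352,800 × 129 × 4 × 4 = 728,179,200 bytes.
Track C: 88,200 × 129 × 2 × 1 = 22,755,600 bytes.
Track D: 8,000 × 129 × 2 × 2 = 4,128,000 bytes.
Track E: 32,000 × 129 × 4 × 6 = 99,072,000 bytes.
Total = 878,902,800 bytes = 838.2 MiB.

838.2 MiB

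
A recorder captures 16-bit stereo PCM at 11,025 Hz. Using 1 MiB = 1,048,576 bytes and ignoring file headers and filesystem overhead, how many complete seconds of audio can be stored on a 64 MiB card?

Uncompressed byte rate = 11,025 × 2 × 2 = 44,100 bytes/s.
Capacity = 64 × 1,048,576 = 67,108,864 bytes.
67,108,864 / 44,100 ≈ 1521.74 s → 1,521 seconds.

1,521 seconds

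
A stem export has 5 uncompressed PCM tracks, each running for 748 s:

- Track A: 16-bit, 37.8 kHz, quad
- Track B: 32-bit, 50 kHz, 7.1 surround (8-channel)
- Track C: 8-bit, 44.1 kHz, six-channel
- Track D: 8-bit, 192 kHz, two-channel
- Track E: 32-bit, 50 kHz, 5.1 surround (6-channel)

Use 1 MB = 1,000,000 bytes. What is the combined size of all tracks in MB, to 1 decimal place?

Track A: 37,800 × 748 × 2 × 4 = 226,195,200 bytes.
Track B: 50,000 × 748 × 4 × 8 = 1,196,800,000 bytes.
Track C: 44,100 × 748 × 1 × 6 = 197,920,800 bytes.
Track D: 192,000 × 748 × 1 × 2 = 287,232,000 bytes.
Track E: 50,000 × 748 × 4 × 6 = 897,600,000 bytes.
Total = 2,805,748,000 bytes = 2805.7 MB.

2805.7 MB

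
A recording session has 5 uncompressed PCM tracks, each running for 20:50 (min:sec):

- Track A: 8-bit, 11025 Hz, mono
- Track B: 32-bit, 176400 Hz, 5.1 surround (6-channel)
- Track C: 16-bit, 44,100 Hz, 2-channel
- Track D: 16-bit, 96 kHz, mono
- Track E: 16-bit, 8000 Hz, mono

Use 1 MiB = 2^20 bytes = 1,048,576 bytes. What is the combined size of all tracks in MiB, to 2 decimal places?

20:50 (min:sec) = 1,250 s.
Track A: 11,025 × 1,250 × 1 × 1 = 13,781,250 bytes.
Track B: 176,400 × 1,250 × 4 × 6 = 5,292,000,000 bytes.
Track C: 44,100 × 1,250 × 2 × 2 = 220,500,000 bytes.
Track D: 96,000 × 1,250 × 2 × 1 = 240,000,000 bytes.
Track E: 8,000 × 1,250 × 2 × 1 = 20,000,000 bytes.
Total = 5,786,281,250 bytes = 5518.23 MiB.

5518.23 MiB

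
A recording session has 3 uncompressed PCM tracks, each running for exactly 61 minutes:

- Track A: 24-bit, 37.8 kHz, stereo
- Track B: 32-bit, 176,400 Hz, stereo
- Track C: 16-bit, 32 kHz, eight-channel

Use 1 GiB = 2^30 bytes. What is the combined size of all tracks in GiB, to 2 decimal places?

exactly 61 minutes = 3,660 s.
Track A: 37,800 × 3,660 × 3 × 2 = 830,088,000 bytes.
Track B: 176,400 × 3,660 × 4 × 2 = 5,164,992,000 bytes.
Track C: 32,000 × 3,660 × 2 × 8 = 1,873,920,000 bytes.
Total = 7,869,000,000 bytes = 7.33 GiB.

7.33 GiB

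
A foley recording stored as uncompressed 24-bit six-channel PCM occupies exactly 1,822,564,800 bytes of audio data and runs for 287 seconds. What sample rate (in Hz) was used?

352,800 Hz

Bytes = sample_rate × seconds × bytes_per_sample × channels.
sample_rate = 1,822,564,800 / (287 × 3 × 6) = 1,822,564,800 / 5,166 = 352,800 Hz.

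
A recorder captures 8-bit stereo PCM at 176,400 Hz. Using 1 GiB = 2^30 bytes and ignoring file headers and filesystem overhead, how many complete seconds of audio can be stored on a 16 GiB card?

48,695 seconds

Uncompressed byte rate = 176,400 × 1 × 2 = 352,800 bytes/s.
Capacity = 16 × 1,073,741,824 = 17,179,869,184 bytes.
17,179,869,184 / 352,800 ≈ 48695.77 s → 48,695 seconds.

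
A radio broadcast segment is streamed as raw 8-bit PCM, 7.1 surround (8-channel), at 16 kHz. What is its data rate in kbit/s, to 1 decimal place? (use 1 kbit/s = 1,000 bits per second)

1024.0 kbit/s

Bit rate = 16,000 × 8 × 8 = 1,024,000 bits/s.
= 1024.0 kbit/s.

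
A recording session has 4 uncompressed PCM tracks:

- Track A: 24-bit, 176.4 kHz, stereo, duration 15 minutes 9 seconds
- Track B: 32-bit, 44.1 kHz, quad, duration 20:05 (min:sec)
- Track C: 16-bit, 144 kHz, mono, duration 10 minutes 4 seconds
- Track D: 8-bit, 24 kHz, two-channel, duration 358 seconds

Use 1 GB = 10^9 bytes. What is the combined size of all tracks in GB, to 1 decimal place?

Track A: 15 minutes 9 seconds = 909 s; 176,400 × 909 × 3 × 2 = 962,085,600 bytes.
Track B: 20:05 (min:sec) = 1,205 s; 44,100 × 1,205 × 4 × 4 = 850,248,000 bytes.
Track C: 10 minutes 4 seconds = 604 s; 144,000 × 604 × 2 × 1 = 173,952,000 bytes.
Track D: 24,000 × 358 × 1 × 2 = 17,184,000 bytes.
Total = 2,003,469,600 bytes = 2.0 GB.

2.0 GB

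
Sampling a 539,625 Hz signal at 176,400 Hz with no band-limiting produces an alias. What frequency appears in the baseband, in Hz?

10,425 Hz

Nyquist = 176,400/2 = 88,200 Hz; 539,625 Hz exceeds it.
Alias = |539,625 − 3×176,400| = |539,625 − 529,200| = 10,425 Hz.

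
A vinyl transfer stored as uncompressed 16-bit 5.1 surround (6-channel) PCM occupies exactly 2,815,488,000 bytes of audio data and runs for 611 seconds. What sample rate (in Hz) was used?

Bytes = sample_rate × seconds × bytes_per_sample × channels.
sample_rate = 2,815,488,000 / (611 × 2 × 6) = 2,815,488,000 / 7,332 = 384,000 Hz.

384,000 Hz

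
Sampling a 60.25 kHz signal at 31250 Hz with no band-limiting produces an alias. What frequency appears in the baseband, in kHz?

Nyquist = 31,250/2 = 15,625 Hz; 60,250 Hz exceeds it.
Alias = |60,250 − 2×31,250| = |60,250 − 62,500| = 2,250 Hz = 2.25 kHz.

2.25 kHz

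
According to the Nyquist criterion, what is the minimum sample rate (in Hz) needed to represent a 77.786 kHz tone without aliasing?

Minimum sample rate = 2 × 77,786 Hz = 155,572 Hz.

155,572 Hz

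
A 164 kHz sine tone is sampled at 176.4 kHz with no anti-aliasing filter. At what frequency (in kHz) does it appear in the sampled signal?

Nyquist = 176,400/2 = 88,200 Hz; 164,000 Hz exceeds it.
Alias = |164,000 − 1×176,400| = |164,000 − 176,400| = 12,400 Hz = 12.4 kHz.

12.4 kHz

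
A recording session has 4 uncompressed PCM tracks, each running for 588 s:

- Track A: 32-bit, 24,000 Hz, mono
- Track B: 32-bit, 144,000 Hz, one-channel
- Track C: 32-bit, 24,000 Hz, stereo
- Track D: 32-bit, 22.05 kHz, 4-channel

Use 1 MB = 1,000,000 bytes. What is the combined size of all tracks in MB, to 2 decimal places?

715.48 MB

Track A: 24,000 × 588 × 4 × 1 = 56,448,000 bytes.
Track B: 144,000 × 588 × 4 × 1 = 338,688,000 bytes.
Track C: 24,000 × 588 × 4 × 2 = 112,896,000 bytes.
Track D: 22,050 × 588 × 4 × 4 = 207,446,400 bytes.
Total = 715,478,400 bytes = 715.48 MB.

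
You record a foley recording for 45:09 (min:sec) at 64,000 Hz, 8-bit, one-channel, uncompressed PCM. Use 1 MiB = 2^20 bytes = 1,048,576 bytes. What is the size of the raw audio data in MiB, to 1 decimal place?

165.3 MiB

Duration = 45:09 (min:sec) = 2,709 s.
Bytes = 64,000 samples/s × 2,709 s × 1 bytes/sample × 1 ch = 173,376,000 bytes.
173,376,000 / 1,048,576 = 165.3 MiB.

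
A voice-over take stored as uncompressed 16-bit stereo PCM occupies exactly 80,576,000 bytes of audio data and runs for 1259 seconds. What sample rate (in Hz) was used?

16,000 Hz

Bytes = sample_rate × seconds × bytes_per_sample × channels.
sample_rate = 80,576,000 / (1,259 × 2 × 2) = 80,576,000 / 5,036 = 16,000 Hz.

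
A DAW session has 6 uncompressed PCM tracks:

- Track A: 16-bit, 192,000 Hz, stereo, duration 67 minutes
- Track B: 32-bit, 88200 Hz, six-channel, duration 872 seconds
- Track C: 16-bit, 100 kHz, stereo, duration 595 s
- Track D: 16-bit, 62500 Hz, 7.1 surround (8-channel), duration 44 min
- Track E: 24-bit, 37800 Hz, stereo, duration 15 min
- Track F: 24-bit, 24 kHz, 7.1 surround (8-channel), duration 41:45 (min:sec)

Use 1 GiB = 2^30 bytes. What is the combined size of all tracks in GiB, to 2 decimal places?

8.81 GiB

Track A: 67 minutes = 4,020 s; 192,000 × 4,020 × 2 × 2 = 3,087,360,000 bytes.
Track B: 88,200 × 872 × 4 × 6 = 1,845,849,600 bytes.
Track C: 100,000 × 595 × 2 × 2 = 238,000,000 bytes.
Track D: 44 min = 2,640 s; 62,500 × 2,640 × 2 × 8 = 2,640,000,000 bytes.
Track E: 15 min = 900 s; 37,800 × 900 × 3 × 2 = 204,120,000 bytes.
Track F: 41:45 (min:sec) = 2,505 s; 24,000 × 2,505 × 3 × 8 = 1,442,880,000 bytes.
Total = 9,458,209,600 bytes = 8.81 GiB.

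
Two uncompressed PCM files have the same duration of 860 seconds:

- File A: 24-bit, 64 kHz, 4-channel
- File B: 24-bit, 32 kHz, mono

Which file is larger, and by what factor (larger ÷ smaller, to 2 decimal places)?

File A: 64,000 × 3 × 4 = 768,000 bytes/s.
File B: 32,000 × 3 × 1 = 96,000 bytes/s.
File A is larger; ratio = 660,480,000 / 82,560,000 = 8.00.

File A, by a factor of 8.00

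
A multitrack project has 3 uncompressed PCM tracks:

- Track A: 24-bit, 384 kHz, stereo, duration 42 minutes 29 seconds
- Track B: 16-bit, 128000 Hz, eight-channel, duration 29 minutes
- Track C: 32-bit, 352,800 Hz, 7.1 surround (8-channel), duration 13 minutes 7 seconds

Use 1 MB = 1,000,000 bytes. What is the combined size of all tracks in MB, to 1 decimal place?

18321.3 MB

Track A: 42 minutes 29 seconds = 2,549 s; 384,000 × 2,549 × 3 × 2 = 5,872,896,000 bytes.
Track B: 29 minutes = 1,740 s; 128,000 × 1,740 × 2 × 8 = 3,563,520,000 bytes.
Track C: 13 minutes 7 seconds = 787 s; 352,800 × 787 × 4 × 8 = 8,884,915,200 bytes.
Total = 18,321,331,200 bytes = 18321.3 MB.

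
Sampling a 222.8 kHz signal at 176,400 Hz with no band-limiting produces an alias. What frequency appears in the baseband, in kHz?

46.4 kHz

Nyquist = 176,400/2 = 88,200 Hz; 222,800 Hz exceeds it.
Alias = |222,800 − 1×176,400| = |222,800 − 176,400| = 46,400 Hz = 46.4 kHz.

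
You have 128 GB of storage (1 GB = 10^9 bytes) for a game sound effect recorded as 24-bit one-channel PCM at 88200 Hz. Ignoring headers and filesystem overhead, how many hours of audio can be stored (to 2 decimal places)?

134.37 hours

Uncompressed byte rate = 88,200 × 3 × 1 = 264,600 bytes/s.
Capacity = 128 × 1,000,000,000 = 128,000,000,000 bytes.
128,000,000,000 / 264,600 ≈ 483749.06 s → 134.37 hours.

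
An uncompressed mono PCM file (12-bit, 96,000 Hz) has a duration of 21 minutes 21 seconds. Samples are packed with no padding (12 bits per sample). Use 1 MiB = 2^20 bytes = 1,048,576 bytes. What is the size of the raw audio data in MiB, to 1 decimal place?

Duration = 21 minutes 21 seconds = 1,281 s.
Bits = 96,000 × 1,281 × 12 × 1 = 1,475,712,000 bits = 184,464,000 bytes.
184,464,000 / 1,048,576 = 175.9 MiB.

175.9 MiB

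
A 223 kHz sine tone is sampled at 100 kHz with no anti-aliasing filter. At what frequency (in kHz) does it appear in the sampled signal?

Nyquist = 100,000/2 = 50,000 Hz; 223,000 Hz exceeds it.
Alias = |223,000 − 2×100,000| = |223,000 − 200,000| = 23,000 Hz = 23 kHz.

23 kHz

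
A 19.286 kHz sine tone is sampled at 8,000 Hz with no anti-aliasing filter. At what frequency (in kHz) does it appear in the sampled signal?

3.286 kHz

Nyquist = 8,000/2 = 4,000 Hz; 19,286 Hz exceeds it.
Alias = |19,286 − 2×8,000| = |19,286 − 16,000| = 3,286 Hz = 3.286 kHz.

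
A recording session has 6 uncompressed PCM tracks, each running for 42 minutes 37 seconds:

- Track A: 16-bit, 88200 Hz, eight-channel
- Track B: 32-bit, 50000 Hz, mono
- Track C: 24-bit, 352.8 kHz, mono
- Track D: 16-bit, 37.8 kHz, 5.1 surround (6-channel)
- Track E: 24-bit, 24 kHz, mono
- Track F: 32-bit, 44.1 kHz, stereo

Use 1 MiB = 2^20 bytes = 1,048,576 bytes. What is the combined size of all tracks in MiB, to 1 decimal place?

42 minutes 37 seconds = 2,557 s.
Track A: 88,200 × 2,557 × 2 × 8 = 3,608,438,400 bytes.
Track B: 50,000 × 2,557 × 4 × 1 = 511,400,000 bytes.
Track C: 352,800 × 2,557 × 3 × 1 = 2,706,328,800 bytes.
Track D: 37,800 × 2,557 × 2 × 6 = 1,159,855,200 bytes.
Track E: 24,000 × 2,557 × 3 × 1 = 184,104,000 bytes.
Track F: 44,100 × 2,557 × 4 × 2 = 902,109,600 bytes.
Total = 9,072,236,000 bytes = 8652.0 MiB.

8652.0 MiB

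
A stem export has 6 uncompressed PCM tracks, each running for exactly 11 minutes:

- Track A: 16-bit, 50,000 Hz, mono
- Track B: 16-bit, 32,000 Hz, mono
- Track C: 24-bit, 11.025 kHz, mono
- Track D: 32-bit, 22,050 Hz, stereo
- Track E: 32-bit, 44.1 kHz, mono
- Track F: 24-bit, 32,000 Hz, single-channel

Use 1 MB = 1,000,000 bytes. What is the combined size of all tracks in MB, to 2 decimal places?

exactly 11 minutes = 660 s.
Track A: 50,000 × 660 × 2 × 1 = 66,000,000 bytes.
Track B: 32,000 × 660 × 2 × 1 = 42,240,000 bytes.
Track C: 11,025 × 660 × 3 × 1 = 21,829,500 bytes.
Track D: 22,050 × 660 × 4 × 2 = 116,424,000 bytes.
Track E: 44,100 × 660 × 4 × 1 = 116,424,000 bytes.
Track F: 32,000 × 660 × 3 × 1 = 63,360,000 bytes.
Total = 426,277,500 bytes = 426.28 MB.

426.28 MB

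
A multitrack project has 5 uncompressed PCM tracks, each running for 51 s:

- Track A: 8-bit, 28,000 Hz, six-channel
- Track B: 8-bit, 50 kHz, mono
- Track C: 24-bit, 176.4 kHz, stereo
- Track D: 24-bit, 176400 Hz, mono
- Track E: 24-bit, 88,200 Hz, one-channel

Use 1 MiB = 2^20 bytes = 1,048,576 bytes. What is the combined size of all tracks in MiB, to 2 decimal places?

100.69 MiB

Track A: 28,000 × 51 × 1 × 6 = 8,568,000 bytes.
Track B: 50,000 × 51 × 1 × 1 = 2,550,000 bytes.
Track C: 176,400 × 51 × 3 × 2 = 53,978,400 bytes.
Track D: 176,400 × 51 × 3 × 1 = 26,989,200 bytes.
Track E: 88,200 × 51 × 3 × 1 = 13,494,600 bytes.
Total = 105,580,200 bytes = 100.69 MiB.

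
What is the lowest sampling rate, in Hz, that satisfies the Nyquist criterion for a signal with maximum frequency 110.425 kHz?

220,850 Hz

Minimum sample rate = 2 × 110,425 Hz = 220,850 Hz.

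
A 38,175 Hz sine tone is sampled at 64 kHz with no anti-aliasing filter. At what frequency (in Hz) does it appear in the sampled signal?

Nyquist = 64,000/2 = 32,000 Hz; 38,175 Hz exceeds it.
Alias = |38,175 − 1×64,000| = |38,175 − 64,000| = 25,825 Hz.

25,825 Hz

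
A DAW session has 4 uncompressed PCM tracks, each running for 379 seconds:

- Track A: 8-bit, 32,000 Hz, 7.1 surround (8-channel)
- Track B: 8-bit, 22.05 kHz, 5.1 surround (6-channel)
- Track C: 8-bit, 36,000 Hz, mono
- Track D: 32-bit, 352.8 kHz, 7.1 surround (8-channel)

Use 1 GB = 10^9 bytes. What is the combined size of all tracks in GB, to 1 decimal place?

4.4 GB

Track A: 32,000 × 379 × 1 × 8 = 97,024,000 bytes.
Track B: 22,050 × 379 × 1 × 6 = 50,141,700 bytes.
Track C: 36,000 × 379 × 1 × 1 = 13,644,000 bytes.
Track D: 352,800 × 379 × 4 × 8 = 4,278,758,400 bytes.
Total = 4,439,568,100 bytes = 4.4 GB.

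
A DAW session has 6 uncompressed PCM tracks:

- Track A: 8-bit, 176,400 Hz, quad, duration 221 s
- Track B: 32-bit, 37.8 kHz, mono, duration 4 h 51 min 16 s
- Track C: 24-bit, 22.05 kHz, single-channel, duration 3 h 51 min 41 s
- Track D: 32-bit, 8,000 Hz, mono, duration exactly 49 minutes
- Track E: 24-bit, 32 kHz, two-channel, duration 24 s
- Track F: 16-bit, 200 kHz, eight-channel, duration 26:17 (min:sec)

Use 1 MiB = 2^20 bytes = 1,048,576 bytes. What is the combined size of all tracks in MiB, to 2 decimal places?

Track A: 176,400 × 221 × 1 × 4 = 155,937,600 bytes.
Track B: 4 h 51 min 16 s = 17,476 s; 37,800 × 17,476 × 4 × 1 = 2,642,371,200 bytes.
Track C: 3 h 51 min 41 s = 13,901 s; 22,050 × 13,901 × 3 × 1 = 919,551,150 bytes.
Track D: exactly 49 minutes = 2,940 s; 8,000 × 2,940 × 4 × 1 = 94,080,000 bytes.
Track E: 32,000 × 24 × 3 × 2 = 4,608,000 bytes.
Track F: 26:17 (min:sec) = 1,577 s; 200,000 × 1,577 × 2 × 8 = 5,046,400,000 bytes.
Total = 8,862,947,950 bytes = 8452.37 MiB.

8452.37 MiB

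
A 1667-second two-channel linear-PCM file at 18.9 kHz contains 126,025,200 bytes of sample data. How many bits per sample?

16 bits

Bytes per sample = 126,025,200 / (18,900 × 1,667 × 2) = 126,025,200 / 63,012,600 = 2.
Bit depth = 2 × 8 = 16 bits.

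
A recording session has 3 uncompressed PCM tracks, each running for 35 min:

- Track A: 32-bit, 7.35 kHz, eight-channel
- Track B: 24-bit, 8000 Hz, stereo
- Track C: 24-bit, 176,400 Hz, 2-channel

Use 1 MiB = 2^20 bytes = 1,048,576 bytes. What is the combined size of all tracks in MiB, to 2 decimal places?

35 min = 2,100 s.
Track A: 7,350 × 2,100 × 4 × 8 = 493,920,000 bytes.
Track B: 8,000 × 2,100 × 3 × 2 = 100,800,000 bytes.
Track C: 176,400 × 2,100 × 3 × 2 = 2,222,640,000 bytes.
Total = 2,817,360,000 bytes = 2686.84 MiB.

2686.84 MiB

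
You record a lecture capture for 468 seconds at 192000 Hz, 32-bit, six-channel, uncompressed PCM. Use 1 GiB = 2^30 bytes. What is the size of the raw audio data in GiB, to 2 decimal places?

Bytes = 192,000 samples/s × 468 s × 4 bytes/sample × 6 ch = 2,156,544,000 bytes.
2,156,544,000 / 1,073,741,824 = 2.01 GiB.

2.01 GiB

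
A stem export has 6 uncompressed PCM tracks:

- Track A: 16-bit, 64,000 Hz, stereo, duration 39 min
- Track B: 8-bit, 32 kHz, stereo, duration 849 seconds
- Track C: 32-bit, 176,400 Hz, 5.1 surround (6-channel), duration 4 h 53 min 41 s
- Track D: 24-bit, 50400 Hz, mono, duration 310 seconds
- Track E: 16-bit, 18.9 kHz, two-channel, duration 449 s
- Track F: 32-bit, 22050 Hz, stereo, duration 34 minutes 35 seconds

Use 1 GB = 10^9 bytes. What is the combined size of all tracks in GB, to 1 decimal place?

Track A: 39 min = 2,340 s; 64,000 × 2,340 × 2 × 2 = 599,040,000 bytes.
Track B: 32,000 × 849 × 1 × 2 = 54,336,000 bytes.
Track C: 4 h 53 min 41 s = 17,621 s; 176,400 × 17,621 × 4 × 6 = 74,600,265,600 bytes.
Track D: 50,400 × 310 × 3 × 1 = 46,872,000 bytes.
Track E: 18,900 × 449 × 2 × 2 = 33,944,400 bytes.
Track F: 34 minutes 35 seconds = 2,075 s; 22,050 × 2,075 × 4 × 2 = 366,030,000 bytes.
Total = 75,700,488,000 bytes = 75.7 GB.

75.7 GB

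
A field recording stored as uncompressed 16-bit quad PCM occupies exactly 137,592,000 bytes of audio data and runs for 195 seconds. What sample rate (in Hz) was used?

88,200 Hz

Bytes = sample_rate × seconds × bytes_per_sample × channels.
sample_rate = 137,592,000 / (195 × 2 × 4) = 137,592,000 / 1,560 = 88,200 Hz.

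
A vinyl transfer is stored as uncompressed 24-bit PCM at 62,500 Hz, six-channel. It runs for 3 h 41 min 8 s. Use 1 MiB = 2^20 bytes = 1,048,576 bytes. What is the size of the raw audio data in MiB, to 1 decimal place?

14235.0 MiB

Duration = 3 h 41 min 8 s = 13,268 s.
Bytes = 62,500 samples/s × 13,268 s × 3 bytes/sample × 6 ch = 14,926,500,000 bytes.
14,926,500,000 / 1,048,576 = 14235.0 MiB.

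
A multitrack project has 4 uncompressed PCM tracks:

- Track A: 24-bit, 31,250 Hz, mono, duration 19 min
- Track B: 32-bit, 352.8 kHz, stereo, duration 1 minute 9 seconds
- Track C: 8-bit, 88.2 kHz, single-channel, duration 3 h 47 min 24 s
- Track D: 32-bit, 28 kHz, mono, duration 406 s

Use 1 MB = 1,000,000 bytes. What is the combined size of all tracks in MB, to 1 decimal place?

1550.5 MB

Track A: 19 min = 1,140 s; 31,250 × 1,140 × 3 × 1 = 106,875,000 bytes.
Track B: 1 minute 9 seconds = 69 s; 352,800 × 69 × 4 × 2 = 194,745,600 bytes.
Track C: 3 h 47 min 24 s = 13,644 s; 88,200 × 13,644 × 1 × 1 = 1,203,400,800 bytes.
Track D: 28,000 × 406 × 4 × 1 = 45,472,000 bytes.
Total = 1,550,493,400 bytes = 1550.5 MB.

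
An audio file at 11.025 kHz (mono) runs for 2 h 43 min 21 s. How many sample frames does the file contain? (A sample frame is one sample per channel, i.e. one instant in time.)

2 h 43 min 21 s = 9,801 s.
11,025 samples/s × 9,801 s = 108,056,025 frames.

108,056,025 sample frames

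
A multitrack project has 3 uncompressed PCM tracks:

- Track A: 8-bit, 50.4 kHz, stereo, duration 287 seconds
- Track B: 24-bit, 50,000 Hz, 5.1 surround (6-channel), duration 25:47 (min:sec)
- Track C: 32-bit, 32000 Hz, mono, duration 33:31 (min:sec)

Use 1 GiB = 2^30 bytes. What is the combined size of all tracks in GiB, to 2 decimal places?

Track A: 50,400 × 287 × 1 × 2 = 28,929,600 bytes.
Track B: 25:47 (min:sec) = 1,547 s; 50,000 × 1,547 × 3 × 6 = 1,392,300,000 bytes.
Track C: 33:31 (min:sec) = 2,011 s; 32,000 × 2,011 × 4 × 1 = 257,408,000 bytes.
Total = 1,678,637,600 bytes = 1.56 GiB.

1.56 GiB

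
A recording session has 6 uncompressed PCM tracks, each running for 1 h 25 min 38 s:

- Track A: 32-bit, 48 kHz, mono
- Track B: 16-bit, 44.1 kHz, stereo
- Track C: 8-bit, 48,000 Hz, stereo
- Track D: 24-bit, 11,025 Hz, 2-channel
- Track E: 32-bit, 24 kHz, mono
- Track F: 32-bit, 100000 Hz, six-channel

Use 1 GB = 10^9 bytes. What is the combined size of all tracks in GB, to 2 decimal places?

15.55 GB

1 h 25 min 38 s = 5,138 s.
Track A: 48,000 × 5,138 × 4 × 1 = 986,496,000 bytes.
Track B: 44,100 × 5,138 × 2 × 2 = 906,343,200 bytes.
Track C: 48,000 × 5,138 × 1 × 2 = 493,248,000 bytes.
Track D: 11,025 × 5,138 × 3 × 2 = 339,878,700 bytes.
Track E: 24,000 × 5,138 × 4 × 1 = 493,248,000 bytes.
Track F: 100,000 × 5,138 × 4 × 6 = 12,331,200,000 bytes.
Total = 15,550,413,900 bytes = 15.55 GB.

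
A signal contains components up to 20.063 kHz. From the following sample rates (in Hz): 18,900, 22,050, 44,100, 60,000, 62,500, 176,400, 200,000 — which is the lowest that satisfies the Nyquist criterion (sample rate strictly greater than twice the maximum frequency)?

44,100 Hz

Need sample rate > 2 × 20,063 = 40,126 Hz.
Lowest listed rate above 40,126 Hz is 44,100 Hz.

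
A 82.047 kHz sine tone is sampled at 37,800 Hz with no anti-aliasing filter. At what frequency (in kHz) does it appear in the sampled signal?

6.447 kHz

Nyquist = 37,800/2 = 18,900 Hz; 82,047 Hz exceeds it.
Alias = |82,047 − 2×37,800| = |82,047 − 75,600| = 6,447 Hz = 6.447 kHz.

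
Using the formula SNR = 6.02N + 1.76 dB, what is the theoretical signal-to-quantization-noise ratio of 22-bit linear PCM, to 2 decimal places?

6.02 × 22 + 1.76 = 134.20 dB.

134.20 dB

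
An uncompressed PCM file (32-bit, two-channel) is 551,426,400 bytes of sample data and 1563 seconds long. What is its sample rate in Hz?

Bytes = sample_rate × seconds × bytes_per_sample × channels.
sample_rate = 551,426,400 / (1,563 × 4 × 2) = 551,426,400 / 12,504 = 44,100 Hz.

44,100 Hz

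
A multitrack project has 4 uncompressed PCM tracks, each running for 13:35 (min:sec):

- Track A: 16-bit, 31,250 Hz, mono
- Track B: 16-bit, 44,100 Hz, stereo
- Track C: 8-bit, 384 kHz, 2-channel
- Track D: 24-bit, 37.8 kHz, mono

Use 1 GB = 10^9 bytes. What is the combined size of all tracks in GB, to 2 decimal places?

13:35 (min:sec) = 815 s.
Track A: 31,250 × 815 × 2 × 1 = 50,937,500 bytes.
Track B: 44,100 × 815 × 2 × 2 = 143,766,000 bytes.
Track C: 384,000 × 815 × 1 × 2 = 625,920,000 bytes.
Track D: 37,800 × 815 × 3 × 1 = 92,421,000 bytes.
Total = 913,044,500 bytes = 0.91 GB.

0.91 GB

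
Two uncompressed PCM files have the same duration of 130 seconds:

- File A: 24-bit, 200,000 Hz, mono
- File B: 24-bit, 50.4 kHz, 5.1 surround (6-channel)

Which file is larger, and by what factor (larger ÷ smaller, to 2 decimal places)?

File A: 200,000 × 3 × 1 = 600,000 bytes/s.
File B: 50,400 × 3 × 6 = 907,200 bytes/s.
File B is larger; ratio = 117,936,000 / 78,000,000 = 1.51.

File B, by a factor of 1.51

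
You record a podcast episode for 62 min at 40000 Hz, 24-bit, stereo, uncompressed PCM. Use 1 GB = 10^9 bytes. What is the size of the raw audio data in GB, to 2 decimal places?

0.89 GB

Duration = 62 min = 3,720 s.
Bytes = 40,000 samples/s × 3,720 s × 3 bytes/sample × 2 ch = 892,800,000 bytes.
892,800,000 / 1,000,000,000 = 0.89 GB.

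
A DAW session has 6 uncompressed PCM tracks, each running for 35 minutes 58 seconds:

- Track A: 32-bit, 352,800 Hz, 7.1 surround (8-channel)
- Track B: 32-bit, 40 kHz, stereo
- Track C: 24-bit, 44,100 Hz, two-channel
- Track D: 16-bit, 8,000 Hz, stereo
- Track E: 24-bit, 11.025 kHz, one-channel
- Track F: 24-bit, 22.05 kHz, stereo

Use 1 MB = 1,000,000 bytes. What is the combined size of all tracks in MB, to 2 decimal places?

35 minutes 58 seconds = 2,158 s.
Track A: 352,800 × 2,158 × 4 × 8 = 24,362,956,800 bytes.
Track B: 40,000 × 2,158 × 4 × 2 = 690,560,000 bytes.
Track C: 44,100 × 2,158 × 3 × 2 = 571,006,800 bytes.
Track D: 8,000 × 2,158 × 2 × 2 = 69,056,000 bytes.
Track E: 11,025 × 2,158 × 3 × 1 = 71,375,850 bytes.
Track F: 22,050 × 2,158 × 3 × 2 = 285,503,400 bytes.
Total = 26,050,458,850 bytes = 26050.46 MB.

26050.46 MB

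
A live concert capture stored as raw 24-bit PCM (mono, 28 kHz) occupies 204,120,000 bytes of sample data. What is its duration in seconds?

2,430 seconds

Byte rate = 28,000 × 3 × 1 = 84,000 bytes/s.
Duration = 204,120,000 / 84,000 = 2,430 s.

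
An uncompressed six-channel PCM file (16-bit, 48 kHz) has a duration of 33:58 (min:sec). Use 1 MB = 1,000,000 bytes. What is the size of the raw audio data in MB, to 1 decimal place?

1173.9 MB

Duration = 33:58 (min:sec) = 2,038 s.
Bytes = 48,000 samples/s × 2,038 s × 2 bytes/sample × 6 ch = 1,173,888,000 bytes.
1,173,888,000 / 1,000,000 = 1173.9 MB.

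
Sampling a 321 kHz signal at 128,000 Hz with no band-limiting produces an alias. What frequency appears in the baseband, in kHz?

63 kHz

Nyquist = 128,000/2 = 64,000 Hz; 321,000 Hz exceeds it.
Alias = |321,000 − 3×128,000| = |321,000 − 384,000| = 63,000 Hz = 63 kHz.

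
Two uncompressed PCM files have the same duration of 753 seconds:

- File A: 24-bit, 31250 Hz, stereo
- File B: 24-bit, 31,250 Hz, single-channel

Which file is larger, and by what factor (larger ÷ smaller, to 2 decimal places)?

File A, by a factor of 2.00

File A: 31,250 × 3 × 2 = 187,500 bytes/s.
File B: 31,250 × 3 × 1 = 93,750 bytes/s.
File A is larger; ratio = 141,187,500 / 70,593,750 = 2.00.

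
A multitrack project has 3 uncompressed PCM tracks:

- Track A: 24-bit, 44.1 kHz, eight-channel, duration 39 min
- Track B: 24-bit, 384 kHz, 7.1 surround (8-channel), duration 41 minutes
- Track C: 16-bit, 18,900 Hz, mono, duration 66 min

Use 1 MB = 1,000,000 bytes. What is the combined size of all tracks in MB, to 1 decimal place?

25297.7 MB

Track A: 39 min = 2,340 s; 44,100 × 2,340 × 3 × 8 = 2,476,656,000 bytes.
Track B: 41 minutes = 2,460 s; 384,000 × 2,460 × 3 × 8 = 22,671,360,000 bytes.
Track C: 66 min = 3,960 s; 18,900 × 3,960 × 2 × 1 = 149,688,000 bytes.
Total = 25,297,704,000 bytes = 25297.7 MB.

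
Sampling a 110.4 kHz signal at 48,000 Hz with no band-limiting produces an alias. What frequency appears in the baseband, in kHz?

Nyquist = 48,000/2 = 24,000 Hz; 110,400 Hz exceeds it.
Alias = |110,400 − 2×48,000| = |110,400 − 96,000| = 14,400 Hz = 14.4 kHz.

14.4 kHz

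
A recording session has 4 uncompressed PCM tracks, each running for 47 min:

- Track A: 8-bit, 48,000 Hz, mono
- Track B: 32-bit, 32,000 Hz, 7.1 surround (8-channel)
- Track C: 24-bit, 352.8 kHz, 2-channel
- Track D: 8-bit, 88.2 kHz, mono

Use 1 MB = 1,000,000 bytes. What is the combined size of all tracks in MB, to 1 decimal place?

9241.1 MB

47 min = 2,820 s.
Track A: 48,000 × 2,820 × 1 × 1 = 135,360,000 bytes.
Track B: 32,000 × 2,820 × 4 × 8 = 2,887,680,000 bytes.
Track C: 352,800 × 2,820 × 3 × 2 = 5,969,376,000 bytes.
Track D: 88,200 × 2,820 × 1 × 1 = 248,724,000 bytes.
Total = 9,241,140,000 bytes = 9241.1 MB.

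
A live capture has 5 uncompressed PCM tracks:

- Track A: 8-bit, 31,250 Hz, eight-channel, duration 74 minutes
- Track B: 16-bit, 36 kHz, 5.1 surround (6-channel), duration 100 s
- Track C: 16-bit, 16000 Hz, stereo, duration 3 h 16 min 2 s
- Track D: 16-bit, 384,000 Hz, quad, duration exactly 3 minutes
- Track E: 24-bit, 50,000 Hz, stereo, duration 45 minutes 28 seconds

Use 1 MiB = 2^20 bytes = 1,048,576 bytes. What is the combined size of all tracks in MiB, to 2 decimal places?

3125.50 MiB

Track A: 74 minutes = 4,440 s; 31,250 × 4,440 × 1 × 8 = 1,110,000,000 bytes.
Track B: 36,000 × 100 × 2 × 6 = 43,200,000 bytes.
Track C: 3 h 16 min 2 s = 11,762 s; 16,000 × 11,762 × 2 × 2 = 752,768,000 bytes.
Track D: exactly 3 minutes = 180 s; 384,000 × 180 × 2 × 4 = 552,960,000 bytes.
Track E: 45 minutes 28 seconds = 2,728 s; 50,000 × 2,728 × 3 × 2 = 818,400,000 bytes.
Total = 3,277,328,000 bytes = 3125.50 MiB.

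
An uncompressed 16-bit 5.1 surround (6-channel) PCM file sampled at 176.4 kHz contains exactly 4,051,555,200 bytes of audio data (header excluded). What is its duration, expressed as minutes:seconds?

Byte rate = 176,400 × 2 × 6 = 2,116,800 bytes/s.
Duration = 4,051,555,200 / 2,116,800 = 1,914 s.
1,914 s = 31:54.

31:54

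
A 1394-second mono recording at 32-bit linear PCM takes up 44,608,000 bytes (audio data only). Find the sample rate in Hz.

Bytes = sample_rate × seconds × bytes_per_sample × channels.
sample_rate = 44,608,000 / (1,394 × 4 × 1) = 44,608,000 / 5,576 = 8,000 Hz.

8,000 Hz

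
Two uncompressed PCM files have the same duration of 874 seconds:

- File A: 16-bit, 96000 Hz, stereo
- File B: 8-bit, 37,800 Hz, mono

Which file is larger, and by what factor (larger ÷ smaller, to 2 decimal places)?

File A: 96,000 × 2 × 2 = 384,000 bytes/s.
File B: 37,800 × 1 × 1 = 37,800 bytes/s.
File A is larger; ratio = 335,616,000 / 33,037,200 = 10.16.

File A, by a factor of 10.16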